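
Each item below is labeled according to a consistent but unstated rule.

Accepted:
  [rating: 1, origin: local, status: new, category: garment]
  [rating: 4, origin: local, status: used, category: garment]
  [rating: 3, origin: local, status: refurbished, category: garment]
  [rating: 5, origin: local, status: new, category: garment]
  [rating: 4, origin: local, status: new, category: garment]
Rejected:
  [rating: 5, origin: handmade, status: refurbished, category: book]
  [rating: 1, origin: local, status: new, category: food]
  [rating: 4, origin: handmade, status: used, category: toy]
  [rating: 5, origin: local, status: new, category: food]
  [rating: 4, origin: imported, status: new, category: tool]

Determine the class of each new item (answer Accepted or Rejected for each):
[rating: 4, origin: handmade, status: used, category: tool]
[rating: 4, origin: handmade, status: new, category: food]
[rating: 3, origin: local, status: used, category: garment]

Rejected, Rejected, Accepted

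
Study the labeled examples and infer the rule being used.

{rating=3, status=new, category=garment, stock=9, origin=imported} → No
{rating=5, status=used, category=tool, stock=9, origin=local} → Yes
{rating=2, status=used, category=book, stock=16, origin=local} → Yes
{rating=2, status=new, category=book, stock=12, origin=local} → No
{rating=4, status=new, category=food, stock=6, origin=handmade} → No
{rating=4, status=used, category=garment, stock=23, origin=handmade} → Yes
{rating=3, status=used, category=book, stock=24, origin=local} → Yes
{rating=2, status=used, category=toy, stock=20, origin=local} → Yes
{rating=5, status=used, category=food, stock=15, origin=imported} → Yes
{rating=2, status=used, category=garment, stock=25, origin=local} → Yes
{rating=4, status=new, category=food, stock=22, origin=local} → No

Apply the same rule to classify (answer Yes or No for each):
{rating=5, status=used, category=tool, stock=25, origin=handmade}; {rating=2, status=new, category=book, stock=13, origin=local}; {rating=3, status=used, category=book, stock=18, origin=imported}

Yes, No, Yes

The pattern is that an item is 'Yes' exactly when: status is used.
{rating=5, status=used, category=tool, stock=25, origin=handmade}: status is used — passes, so Yes. {rating=2, status=new, category=book, stock=13, origin=local}: status is new — fails the rule, so No. {rating=3, status=used, category=book, stock=18, origin=imported}: status is used — passes, so Yes.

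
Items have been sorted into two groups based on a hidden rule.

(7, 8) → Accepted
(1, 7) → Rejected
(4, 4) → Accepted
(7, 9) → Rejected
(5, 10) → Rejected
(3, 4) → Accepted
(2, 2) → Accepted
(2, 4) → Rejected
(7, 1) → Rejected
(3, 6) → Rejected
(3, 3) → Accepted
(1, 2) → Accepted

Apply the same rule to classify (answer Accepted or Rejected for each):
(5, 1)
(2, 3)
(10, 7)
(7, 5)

Rule: |first − second| ≤ 1. This holds for each 'Accepted' example and fails for each 'Rejected' one.
(5, 1): |5−1| = 4, fails this test → Rejected.
(2, 3): |2−3| = 1, meets the rule → Accepted.
(10, 7): |10−7| = 3, fails this test → Rejected.
(7, 5): |7−5| = 2, fails this test → Rejected.

Rejected, Accepted, Rejected, Rejected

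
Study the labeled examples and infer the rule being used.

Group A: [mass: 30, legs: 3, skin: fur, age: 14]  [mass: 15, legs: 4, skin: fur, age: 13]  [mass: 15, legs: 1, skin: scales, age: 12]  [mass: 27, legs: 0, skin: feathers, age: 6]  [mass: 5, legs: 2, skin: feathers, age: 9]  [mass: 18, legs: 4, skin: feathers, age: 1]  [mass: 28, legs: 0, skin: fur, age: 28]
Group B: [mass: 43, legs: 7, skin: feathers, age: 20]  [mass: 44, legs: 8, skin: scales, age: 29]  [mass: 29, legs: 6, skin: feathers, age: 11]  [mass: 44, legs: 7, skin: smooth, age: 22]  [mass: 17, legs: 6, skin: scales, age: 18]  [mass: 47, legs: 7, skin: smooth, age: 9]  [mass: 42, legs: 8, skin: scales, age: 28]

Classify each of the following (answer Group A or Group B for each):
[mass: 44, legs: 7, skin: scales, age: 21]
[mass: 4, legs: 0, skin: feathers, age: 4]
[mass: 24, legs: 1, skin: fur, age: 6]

The rule appears to be: legs ≤ 4.
[mass: 44, legs: 7, skin: scales, age: 21] — legs = 7, hence Group B. [mass: 4, legs: 0, skin: feathers, age: 4] — legs = 0, hence Group A. [mass: 24, legs: 1, skin: fur, age: 6] — legs = 1, hence Group A.

Group B, Group A, Group A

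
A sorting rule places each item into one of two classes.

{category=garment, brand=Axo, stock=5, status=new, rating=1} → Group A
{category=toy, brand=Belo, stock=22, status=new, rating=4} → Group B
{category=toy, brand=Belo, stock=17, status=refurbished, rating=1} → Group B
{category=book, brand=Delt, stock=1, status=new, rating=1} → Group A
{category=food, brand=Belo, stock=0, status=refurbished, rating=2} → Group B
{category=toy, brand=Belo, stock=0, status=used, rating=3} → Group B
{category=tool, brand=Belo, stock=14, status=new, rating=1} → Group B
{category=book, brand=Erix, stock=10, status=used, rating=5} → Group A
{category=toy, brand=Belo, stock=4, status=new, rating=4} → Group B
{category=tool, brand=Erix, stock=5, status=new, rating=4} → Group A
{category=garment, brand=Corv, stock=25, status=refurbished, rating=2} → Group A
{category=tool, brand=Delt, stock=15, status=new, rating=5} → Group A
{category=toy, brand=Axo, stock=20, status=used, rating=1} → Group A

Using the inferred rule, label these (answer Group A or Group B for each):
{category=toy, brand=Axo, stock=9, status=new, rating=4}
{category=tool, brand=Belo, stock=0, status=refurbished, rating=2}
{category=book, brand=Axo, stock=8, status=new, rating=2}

Group A, Group B, Group A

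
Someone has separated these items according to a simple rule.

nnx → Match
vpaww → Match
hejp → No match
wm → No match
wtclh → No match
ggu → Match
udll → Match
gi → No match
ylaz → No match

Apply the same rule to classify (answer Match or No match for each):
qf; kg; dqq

Rule: has a double letter. This holds for each 'Match' example and fails for each 'No match' one.
qf → no doubled letter → No match. kg → no doubled letter → No match. dqq → 'qq' doubled → Match.

No match, No match, Match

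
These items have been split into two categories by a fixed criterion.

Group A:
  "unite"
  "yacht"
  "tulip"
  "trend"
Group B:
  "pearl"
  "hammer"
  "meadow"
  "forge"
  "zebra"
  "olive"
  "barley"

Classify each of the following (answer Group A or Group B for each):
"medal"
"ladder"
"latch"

Checking candidate rules against both groups, what survives is: contains 't'.
"medal" → no 't' → Group B. "ladder" → no 't' → Group B. "latch" → has 't' → Group A.

Group B, Group B, Group A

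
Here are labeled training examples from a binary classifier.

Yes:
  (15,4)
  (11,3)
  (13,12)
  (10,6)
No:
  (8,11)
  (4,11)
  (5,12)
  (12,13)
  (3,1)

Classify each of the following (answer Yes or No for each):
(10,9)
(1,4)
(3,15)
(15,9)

Yes, No, No, Yes

All 'Yes' examples share one property — first > second AND sum ≥ 14 — and every 'No' example lacks it.
(10,9): 10 > 9, 10+9 = 19 — fits, so Yes. (1,4): 1 < 4, 1+4 = 5 — doesn't qualify, so No. (3,15): 3 < 15, 3+15 = 18 — doesn't qualify, so No. (15,9): 15 > 9, 15+9 = 24 — fits, so Yes.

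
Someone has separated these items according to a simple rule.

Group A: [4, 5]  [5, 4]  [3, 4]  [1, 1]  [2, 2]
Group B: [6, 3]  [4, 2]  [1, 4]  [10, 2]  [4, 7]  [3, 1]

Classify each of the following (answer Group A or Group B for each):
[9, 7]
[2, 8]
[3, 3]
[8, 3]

Group B, Group B, Group A, Group B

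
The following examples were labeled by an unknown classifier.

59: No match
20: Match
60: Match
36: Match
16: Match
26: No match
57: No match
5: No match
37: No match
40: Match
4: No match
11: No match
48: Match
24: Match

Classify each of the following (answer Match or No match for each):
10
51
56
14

No match, No match, Match, No match

The classifier is using: multiple of 4 AND at least 5.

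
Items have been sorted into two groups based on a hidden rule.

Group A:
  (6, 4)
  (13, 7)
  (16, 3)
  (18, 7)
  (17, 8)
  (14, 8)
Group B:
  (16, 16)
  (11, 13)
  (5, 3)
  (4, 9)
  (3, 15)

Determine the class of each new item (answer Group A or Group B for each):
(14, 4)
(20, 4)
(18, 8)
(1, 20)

Group A, Group A, Group A, Group B

The simplest hypothesis consistent with all the labels is: first > second AND sum ≥ 10.
(14, 4) — 14 > 4, 14+4 = 18, hence Group A. (20, 4) — 20 > 4, 20+4 = 24, hence Group A. (18, 8) — 18 > 8, 18+8 = 26, hence Group A. (1, 20) — 1 < 20, 1+20 = 21, hence Group B.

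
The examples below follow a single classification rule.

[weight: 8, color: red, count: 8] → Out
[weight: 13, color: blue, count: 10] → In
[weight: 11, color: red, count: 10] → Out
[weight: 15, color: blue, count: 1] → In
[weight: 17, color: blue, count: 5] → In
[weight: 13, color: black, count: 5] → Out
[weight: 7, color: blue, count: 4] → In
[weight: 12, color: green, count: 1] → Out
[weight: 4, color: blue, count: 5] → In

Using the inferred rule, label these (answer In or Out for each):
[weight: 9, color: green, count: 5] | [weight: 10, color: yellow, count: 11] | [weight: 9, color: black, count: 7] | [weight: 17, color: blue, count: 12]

Out, Out, Out, In

The rule appears to be: color is blue.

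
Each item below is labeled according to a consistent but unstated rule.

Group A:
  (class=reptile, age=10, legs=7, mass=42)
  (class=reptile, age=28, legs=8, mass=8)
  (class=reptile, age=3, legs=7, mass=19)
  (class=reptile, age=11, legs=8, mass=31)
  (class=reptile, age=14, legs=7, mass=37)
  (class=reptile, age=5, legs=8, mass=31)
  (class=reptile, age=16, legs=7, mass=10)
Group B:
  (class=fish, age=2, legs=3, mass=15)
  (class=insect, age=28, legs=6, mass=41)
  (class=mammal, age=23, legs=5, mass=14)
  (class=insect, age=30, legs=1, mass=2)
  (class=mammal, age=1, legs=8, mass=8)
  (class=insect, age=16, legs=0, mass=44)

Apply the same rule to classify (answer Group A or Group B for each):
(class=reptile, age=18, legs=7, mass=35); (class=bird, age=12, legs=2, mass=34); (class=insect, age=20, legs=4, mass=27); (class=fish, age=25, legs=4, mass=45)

Looking at the examples, the only property every 'Group A' case has and every 'Group B' case lacks is: class is reptile.
(class=reptile, age=18, legs=7, mass=35) — class is reptile, hence Group A. (class=bird, age=12, legs=2, mass=34) — class is bird, hence Group B. (class=insect, age=20, legs=4, mass=27) — class is insect, hence Group B. (class=fish, age=25, legs=4, mass=45) — class is fish, hence Group B.

Group A, Group B, Group B, Group B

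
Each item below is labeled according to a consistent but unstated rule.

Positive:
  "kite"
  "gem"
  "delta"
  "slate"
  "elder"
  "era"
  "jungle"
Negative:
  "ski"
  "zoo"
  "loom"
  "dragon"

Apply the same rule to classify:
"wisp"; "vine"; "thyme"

Negative, Positive, Positive

Checking candidate rules against both groups, what survives is: contains 'e'.
"wisp": no 'e', fails this test → Negative. "vine": has 'e', meets the rule → Positive. "thyme": has 'e', meets the rule → Positive.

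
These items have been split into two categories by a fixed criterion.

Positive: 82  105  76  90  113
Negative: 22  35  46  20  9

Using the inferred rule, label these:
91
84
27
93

Positive, Positive, Negative, Positive

The pattern is that an item is 'Positive' exactly when: at least 76.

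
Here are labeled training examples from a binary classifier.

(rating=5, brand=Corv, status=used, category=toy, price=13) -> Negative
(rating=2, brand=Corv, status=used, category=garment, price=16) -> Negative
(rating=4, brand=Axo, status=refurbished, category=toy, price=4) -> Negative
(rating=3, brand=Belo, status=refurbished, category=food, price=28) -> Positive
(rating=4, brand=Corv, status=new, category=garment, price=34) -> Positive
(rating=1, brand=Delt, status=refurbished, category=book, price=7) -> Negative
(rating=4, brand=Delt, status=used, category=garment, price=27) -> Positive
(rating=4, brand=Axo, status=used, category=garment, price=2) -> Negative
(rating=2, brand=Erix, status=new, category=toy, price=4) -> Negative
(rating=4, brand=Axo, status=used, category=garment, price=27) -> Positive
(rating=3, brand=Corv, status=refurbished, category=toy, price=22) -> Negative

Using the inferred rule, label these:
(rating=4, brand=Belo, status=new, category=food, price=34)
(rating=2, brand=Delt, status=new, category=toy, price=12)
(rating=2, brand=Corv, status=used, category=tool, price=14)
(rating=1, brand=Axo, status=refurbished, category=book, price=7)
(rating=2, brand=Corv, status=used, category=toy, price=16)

The distinguishing property — price ≥ 27 — holds for all the 'Positive' cases and none of the 'Negative' cases.
(rating=4, brand=Belo, status=new, category=food, price=34): price = 34 — checks out, so Positive. (rating=2, brand=Delt, status=new, category=toy, price=12): price = 12 — does not satisfy this, so Negative. (rating=2, brand=Corv, status=used, category=tool, price=14): price = 14 — does not satisfy this, so Negative. (rating=1, brand=Axo, status=refurbished, category=book, price=7): price = 7 — does not satisfy this, so Negative. (rating=2, brand=Corv, status=used, category=toy, price=16): price = 16 — does not satisfy this, so Negative.

Positive, Negative, Negative, Negative, Negative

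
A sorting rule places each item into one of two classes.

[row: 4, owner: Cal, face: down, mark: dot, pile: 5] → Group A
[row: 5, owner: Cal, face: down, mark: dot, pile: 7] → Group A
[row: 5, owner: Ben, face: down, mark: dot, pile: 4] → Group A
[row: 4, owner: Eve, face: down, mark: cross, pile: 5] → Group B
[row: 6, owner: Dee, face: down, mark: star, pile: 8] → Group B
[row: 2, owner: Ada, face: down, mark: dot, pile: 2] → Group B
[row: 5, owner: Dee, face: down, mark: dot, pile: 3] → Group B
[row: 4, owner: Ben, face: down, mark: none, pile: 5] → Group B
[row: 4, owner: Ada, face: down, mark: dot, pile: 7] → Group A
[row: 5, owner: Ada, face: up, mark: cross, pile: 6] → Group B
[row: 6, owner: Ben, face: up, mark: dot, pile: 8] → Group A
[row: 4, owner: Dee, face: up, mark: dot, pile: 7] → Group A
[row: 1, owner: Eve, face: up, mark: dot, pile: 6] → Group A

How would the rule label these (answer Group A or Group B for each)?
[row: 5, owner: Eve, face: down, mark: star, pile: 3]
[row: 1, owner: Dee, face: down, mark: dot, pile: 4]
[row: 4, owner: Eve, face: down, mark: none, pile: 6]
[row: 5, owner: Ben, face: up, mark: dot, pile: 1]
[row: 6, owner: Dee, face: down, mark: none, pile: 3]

Group B, Group A, Group B, Group B, Group B

'Group A' ⟺ mark is dot AND pile ≥ 4.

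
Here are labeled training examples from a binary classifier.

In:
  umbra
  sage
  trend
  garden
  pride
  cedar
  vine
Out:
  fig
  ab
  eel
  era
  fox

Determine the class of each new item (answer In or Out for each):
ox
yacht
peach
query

Out, In, In, In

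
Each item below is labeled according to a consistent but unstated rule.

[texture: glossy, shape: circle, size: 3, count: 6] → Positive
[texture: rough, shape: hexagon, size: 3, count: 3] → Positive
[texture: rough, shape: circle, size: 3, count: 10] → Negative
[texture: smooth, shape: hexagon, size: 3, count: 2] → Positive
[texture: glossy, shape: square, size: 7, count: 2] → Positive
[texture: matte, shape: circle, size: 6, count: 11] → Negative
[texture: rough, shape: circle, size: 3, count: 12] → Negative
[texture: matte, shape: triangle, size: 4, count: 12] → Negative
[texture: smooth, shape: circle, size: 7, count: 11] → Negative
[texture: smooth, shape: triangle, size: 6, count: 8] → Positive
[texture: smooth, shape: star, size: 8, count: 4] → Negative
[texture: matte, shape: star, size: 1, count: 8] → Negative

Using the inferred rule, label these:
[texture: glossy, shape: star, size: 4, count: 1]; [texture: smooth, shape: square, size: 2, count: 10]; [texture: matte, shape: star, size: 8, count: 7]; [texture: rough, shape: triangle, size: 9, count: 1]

Negative, Negative, Negative, Positive

The simplest hypothesis consistent with all the labels is: shape is not star AND count ≤ 8.
[texture: glossy, shape: star, size: 4, count: 1]: shape is star, count = 1, does not fit → Negative.
[texture: smooth, shape: square, size: 2, count: 10]: shape is square, count = 10, does not fit → Negative.
[texture: matte, shape: star, size: 8, count: 7]: shape is star, count = 7, does not fit → Negative.
[texture: rough, shape: triangle, size: 9, count: 1]: shape is triangle, count = 1, checks out → Positive.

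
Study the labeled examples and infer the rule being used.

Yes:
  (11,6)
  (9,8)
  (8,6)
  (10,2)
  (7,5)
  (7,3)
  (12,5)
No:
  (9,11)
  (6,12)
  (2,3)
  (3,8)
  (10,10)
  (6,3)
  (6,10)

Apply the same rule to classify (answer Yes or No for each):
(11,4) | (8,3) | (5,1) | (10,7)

The common property of the 'Yes' items is: first > second AND sum ≥ 10. No 'No' item has it.

Yes, Yes, No, Yes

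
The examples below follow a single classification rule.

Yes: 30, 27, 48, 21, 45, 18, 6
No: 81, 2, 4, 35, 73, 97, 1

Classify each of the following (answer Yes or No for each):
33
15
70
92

Rule: multiple of 3 AND at most 48. This holds for each 'Yes' example and fails for each 'No' one.
33: 33 = 3·11, 33 ≤ 48 — passes, so Yes. 15: 15 = 3·5, 15 ≤ 48 — passes, so Yes. 70: 70 = 3·23 + 1, 70 > 48 — lacks this property, so No. 92: 92 = 3·30 + 2, 92 > 48 — lacks this property, so No.

Yes, Yes, No, No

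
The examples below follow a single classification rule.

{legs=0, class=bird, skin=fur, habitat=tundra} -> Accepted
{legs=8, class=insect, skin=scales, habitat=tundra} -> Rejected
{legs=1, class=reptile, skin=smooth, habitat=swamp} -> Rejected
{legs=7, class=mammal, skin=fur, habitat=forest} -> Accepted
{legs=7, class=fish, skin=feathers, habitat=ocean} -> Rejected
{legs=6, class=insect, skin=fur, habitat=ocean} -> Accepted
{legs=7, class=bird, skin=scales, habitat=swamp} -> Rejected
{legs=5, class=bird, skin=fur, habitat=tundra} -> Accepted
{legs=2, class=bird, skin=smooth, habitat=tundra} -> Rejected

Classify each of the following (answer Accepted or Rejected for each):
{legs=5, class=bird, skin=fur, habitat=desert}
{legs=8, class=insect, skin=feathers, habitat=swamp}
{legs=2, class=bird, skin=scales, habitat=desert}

The common property of the 'Accepted' items is: skin is fur. No 'Rejected' item has it.
{legs=5, class=bird, skin=fur, habitat=desert} → skin is fur → Accepted.
{legs=8, class=insect, skin=feathers, habitat=swamp} → skin is feathers → Rejected.
{legs=2, class=bird, skin=scales, habitat=desert} → skin is scales → Rejected.

Accepted, Rejected, Rejected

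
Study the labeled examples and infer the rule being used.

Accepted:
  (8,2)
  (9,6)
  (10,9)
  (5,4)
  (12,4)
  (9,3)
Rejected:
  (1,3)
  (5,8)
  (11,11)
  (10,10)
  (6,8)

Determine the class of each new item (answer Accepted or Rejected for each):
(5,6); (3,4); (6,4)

The pattern is that an item is 'Accepted' exactly when: first > second.
(5,6): 5 < 6, doesn't qualify → Rejected. (3,4): 3 < 4, doesn't qualify → Rejected. (6,4): 6 > 4, qualifies → Accepted.

Rejected, Rejected, Accepted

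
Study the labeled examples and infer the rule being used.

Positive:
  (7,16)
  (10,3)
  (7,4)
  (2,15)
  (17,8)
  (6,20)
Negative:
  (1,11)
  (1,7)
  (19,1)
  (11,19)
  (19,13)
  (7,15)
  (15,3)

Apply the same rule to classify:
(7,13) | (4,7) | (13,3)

Negative, Positive, Negative

One predicate separates the groups cleanly: product is even.
(7,13): 7·13 = 91 — does not fit, so Negative.
(4,7): 4·7 = 28 — matches, so Positive.
(13,3): 13·3 = 39 — does not fit, so Negative.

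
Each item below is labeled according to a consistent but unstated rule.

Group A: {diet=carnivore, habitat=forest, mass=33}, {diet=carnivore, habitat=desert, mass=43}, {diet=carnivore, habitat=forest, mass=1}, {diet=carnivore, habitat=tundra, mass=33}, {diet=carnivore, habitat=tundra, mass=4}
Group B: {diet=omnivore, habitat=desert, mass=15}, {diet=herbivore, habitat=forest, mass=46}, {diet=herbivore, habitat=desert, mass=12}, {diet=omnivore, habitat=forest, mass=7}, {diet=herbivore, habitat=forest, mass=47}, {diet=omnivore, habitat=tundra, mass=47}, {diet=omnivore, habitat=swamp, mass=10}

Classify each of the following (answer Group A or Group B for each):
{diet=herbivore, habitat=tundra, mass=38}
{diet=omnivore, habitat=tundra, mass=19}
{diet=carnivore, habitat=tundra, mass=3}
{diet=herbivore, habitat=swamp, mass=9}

Group B, Group B, Group A, Group B

The classifier is using: diet is carnivore.
{diet=herbivore, habitat=tundra, mass=38} → diet is herbivore → Group B. {diet=omnivore, habitat=tundra, mass=19} → diet is omnivore → Group B. {diet=carnivore, habitat=tundra, mass=3} → diet is carnivore → Group A. {diet=herbivore, habitat=swamp, mass=9} → diet is herbivore → Group B.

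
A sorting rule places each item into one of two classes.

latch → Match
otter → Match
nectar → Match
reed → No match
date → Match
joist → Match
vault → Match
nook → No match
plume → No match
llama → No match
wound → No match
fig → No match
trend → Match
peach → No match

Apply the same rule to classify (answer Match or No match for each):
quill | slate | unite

No match, Match, Match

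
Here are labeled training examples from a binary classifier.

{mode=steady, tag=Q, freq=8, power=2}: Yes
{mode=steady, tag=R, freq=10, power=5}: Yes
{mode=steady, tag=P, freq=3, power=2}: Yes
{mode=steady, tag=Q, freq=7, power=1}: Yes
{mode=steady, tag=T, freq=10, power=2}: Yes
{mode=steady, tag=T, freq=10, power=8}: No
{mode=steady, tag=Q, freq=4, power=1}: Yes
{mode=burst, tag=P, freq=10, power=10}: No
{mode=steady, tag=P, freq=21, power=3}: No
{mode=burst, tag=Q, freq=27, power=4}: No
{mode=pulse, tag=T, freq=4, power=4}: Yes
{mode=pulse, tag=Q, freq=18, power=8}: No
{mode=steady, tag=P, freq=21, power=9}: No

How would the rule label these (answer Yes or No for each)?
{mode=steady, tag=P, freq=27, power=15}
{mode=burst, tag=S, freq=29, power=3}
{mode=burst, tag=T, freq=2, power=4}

No, No, Yes

Rule: freq ≤ 10 AND power ≤ 5. This holds for each 'Yes' example and fails for each 'No' one.
{mode=steady, tag=P, freq=27, power=15}: freq = 27, power = 15, fails this test → No.
{mode=burst, tag=S, freq=29, power=3}: freq = 29, power = 3, fails this test → No.
{mode=burst, tag=T, freq=2, power=4}: freq = 2, power = 4, has this property → Yes.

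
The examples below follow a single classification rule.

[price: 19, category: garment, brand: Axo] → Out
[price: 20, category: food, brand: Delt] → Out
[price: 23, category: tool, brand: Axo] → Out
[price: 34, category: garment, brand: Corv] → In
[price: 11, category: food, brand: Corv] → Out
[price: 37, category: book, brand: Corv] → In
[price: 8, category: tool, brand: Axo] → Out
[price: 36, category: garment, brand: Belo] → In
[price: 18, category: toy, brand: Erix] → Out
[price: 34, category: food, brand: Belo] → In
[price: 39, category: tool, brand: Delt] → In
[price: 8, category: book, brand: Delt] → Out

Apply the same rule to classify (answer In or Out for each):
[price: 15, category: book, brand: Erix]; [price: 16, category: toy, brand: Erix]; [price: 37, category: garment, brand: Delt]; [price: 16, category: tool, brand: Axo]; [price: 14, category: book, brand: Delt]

The simplest hypothesis consistent with all the labels is: price ≥ 34.
[price: 15, category: book, brand: Erix]: Out (price = 15).
[price: 16, category: toy, brand: Erix]: Out (price = 16).
[price: 37, category: garment, brand: Delt]: In (price = 37).
[price: 16, category: tool, brand: Axo]: Out (price = 16).
[price: 14, category: book, brand: Delt]: Out (price = 14).

Out, Out, In, Out, Out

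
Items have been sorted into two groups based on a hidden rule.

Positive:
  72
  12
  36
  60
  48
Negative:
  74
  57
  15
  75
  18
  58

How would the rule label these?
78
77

Rule: multiple of 4. This holds for each 'Positive' example and fails for each 'Negative' one.

Negative, Negative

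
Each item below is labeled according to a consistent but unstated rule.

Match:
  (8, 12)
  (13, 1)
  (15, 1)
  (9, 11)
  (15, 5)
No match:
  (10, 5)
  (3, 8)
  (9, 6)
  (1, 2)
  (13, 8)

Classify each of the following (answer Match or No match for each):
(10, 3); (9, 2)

The classifier is using: sum is even.

No match, No match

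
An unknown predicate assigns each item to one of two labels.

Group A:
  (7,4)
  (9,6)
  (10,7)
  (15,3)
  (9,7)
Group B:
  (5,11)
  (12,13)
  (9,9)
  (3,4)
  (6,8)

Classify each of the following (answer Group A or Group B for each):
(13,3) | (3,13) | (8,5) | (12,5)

The common property of the 'Group A' items is: first > second. No 'Group B' item has it.
(13,3) → 13 > 3 → Group A.
(3,13) → 3 < 13 → Group B.
(8,5) → 8 > 5 → Group A.
(12,5) → 12 > 5 → Group A.

Group A, Group B, Group A, Group A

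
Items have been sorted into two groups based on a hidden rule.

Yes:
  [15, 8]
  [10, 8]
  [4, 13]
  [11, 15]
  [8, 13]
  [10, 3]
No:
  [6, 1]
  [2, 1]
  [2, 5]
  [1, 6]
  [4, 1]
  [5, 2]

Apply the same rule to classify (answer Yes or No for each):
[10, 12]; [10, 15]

Yes, Yes

The distinguishing property — sum ≥ 13 — holds for all the 'Yes' cases and none of the 'No' cases.
[10, 12]: 10+12 = 22 — has this property, so Yes. [10, 15]: 10+15 = 25 — has this property, so Yes.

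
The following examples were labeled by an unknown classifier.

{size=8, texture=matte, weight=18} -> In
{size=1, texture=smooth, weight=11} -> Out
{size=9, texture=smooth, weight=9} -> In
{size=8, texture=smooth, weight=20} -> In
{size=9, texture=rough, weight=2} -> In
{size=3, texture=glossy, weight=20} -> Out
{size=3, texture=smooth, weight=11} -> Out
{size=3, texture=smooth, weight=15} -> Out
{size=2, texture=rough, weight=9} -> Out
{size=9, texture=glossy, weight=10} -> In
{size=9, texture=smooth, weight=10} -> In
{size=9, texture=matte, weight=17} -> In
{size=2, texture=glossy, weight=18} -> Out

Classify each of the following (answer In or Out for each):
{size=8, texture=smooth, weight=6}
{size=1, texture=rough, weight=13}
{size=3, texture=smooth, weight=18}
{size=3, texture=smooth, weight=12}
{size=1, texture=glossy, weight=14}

'In' ⟺ size ≥ 8.
{size=8, texture=smooth, weight=6}: size = 8, matches → In.
{size=1, texture=rough, weight=13}: size = 1, lacks this property → Out.
{size=3, texture=smooth, weight=18}: size = 3, lacks this property → Out.
{size=3, texture=smooth, weight=12}: size = 3, lacks this property → Out.
{size=1, texture=glossy, weight=14}: size = 1, lacks this property → Out.

In, Out, Out, Out, Out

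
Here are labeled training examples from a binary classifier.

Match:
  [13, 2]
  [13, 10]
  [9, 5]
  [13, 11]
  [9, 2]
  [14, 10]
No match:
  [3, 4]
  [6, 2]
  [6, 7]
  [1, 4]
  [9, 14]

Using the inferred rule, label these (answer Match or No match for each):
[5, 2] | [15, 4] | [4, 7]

No match, Match, No match

Every 'Match' example satisfies: first > second AND sum ≥ 11. None of the 'No match' examples do.
[5, 2]: 5 > 2, 5+2 = 7 — doesn't match, so No match. [15, 4]: 15 > 4, 15+4 = 19 — passes, so Match. [4, 7]: 4 < 7, 4+7 = 11 — doesn't match, so No match.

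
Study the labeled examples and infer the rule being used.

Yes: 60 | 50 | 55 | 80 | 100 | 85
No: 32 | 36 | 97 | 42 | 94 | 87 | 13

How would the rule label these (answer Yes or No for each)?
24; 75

One predicate separates the groups cleanly: multiple of 5.

No, Yes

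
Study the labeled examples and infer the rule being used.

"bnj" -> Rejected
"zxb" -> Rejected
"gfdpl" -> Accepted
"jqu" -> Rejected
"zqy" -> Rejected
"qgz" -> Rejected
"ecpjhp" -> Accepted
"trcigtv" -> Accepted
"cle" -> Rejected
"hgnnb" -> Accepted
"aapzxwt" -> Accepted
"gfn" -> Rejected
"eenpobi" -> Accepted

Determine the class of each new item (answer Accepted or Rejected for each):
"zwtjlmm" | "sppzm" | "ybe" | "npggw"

Accepted, Accepted, Rejected, Accepted

The rule appears to be: length ≥ 5.
"zwtjlmm" — length 7, hence Accepted.
"sppzm" — length 5, hence Accepted.
"ybe" — length 3, hence Rejected.
"npggw" — length 5, hence Accepted.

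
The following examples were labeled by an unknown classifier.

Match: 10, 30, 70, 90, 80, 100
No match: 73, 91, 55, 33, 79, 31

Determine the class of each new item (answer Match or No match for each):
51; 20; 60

One predicate separates the groups cleanly: even.
51: No match (51 is odd).
20: Match (20 is even).
60: Match (60 is even).

No match, Match, Match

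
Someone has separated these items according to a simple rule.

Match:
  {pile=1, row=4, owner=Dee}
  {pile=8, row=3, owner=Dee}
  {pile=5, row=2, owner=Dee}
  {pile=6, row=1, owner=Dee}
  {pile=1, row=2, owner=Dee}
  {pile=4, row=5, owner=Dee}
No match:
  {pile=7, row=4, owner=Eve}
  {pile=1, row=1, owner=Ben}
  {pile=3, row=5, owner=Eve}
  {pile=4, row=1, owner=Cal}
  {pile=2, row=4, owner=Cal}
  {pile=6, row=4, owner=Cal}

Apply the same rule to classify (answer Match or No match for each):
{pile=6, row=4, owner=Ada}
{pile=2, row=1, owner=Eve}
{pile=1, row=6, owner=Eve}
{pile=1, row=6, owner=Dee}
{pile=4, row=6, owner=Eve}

The distinguishing property — owner is Dee — holds for all the 'Match' cases and none of the 'No match' cases.
{pile=6, row=4, owner=Ada}: owner is Ada, does not fit → No match.
{pile=2, row=1, owner=Eve}: owner is Eve, does not fit → No match.
{pile=1, row=6, owner=Eve}: owner is Eve, does not fit → No match.
{pile=1, row=6, owner=Dee}: owner is Dee, has this property → Match.
{pile=4, row=6, owner=Eve}: owner is Eve, does not fit → No match.

No match, No match, No match, Match, No match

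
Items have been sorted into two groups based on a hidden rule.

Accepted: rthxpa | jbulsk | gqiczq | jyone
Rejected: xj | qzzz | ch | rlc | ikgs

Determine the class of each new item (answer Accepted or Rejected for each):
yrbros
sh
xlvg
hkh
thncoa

The common property of the 'Accepted' items is: length ≥ 5. No 'Rejected' item has it.
Accepted: yrbros, since length 6.
Rejected: sh, since length 2.
Rejected: xlvg, since length 4.
Rejected: hkh, since length 3.
Accepted: thncoa, since length 6.

Accepted, Rejected, Rejected, Rejected, Accepted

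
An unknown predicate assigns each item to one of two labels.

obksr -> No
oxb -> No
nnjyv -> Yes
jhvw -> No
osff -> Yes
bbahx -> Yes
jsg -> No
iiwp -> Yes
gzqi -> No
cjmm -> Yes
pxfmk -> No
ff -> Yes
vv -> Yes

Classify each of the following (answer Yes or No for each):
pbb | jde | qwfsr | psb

Yes, No, No, No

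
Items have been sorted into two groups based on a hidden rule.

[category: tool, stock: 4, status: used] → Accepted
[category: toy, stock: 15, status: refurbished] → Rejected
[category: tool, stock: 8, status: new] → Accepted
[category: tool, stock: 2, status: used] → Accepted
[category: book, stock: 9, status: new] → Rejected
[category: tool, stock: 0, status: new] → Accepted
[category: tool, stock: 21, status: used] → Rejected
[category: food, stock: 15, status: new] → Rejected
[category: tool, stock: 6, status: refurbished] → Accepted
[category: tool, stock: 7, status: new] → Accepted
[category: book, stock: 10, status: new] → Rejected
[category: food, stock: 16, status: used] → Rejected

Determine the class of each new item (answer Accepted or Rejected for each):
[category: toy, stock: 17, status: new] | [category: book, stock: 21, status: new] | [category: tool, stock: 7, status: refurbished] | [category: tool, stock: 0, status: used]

Rule: stock ≤ 8. This holds for each 'Accepted' example and fails for each 'Rejected' one.
Rejected: [category: toy, stock: 17, status: new], since stock = 17. Rejected: [category: book, stock: 21, status: new], since stock = 21. Accepted: [category: tool, stock: 7, status: refurbished], since stock = 7. Accepted: [category: tool, stock: 0, status: used], since stock = 0.

Rejected, Rejected, Accepted, Accepted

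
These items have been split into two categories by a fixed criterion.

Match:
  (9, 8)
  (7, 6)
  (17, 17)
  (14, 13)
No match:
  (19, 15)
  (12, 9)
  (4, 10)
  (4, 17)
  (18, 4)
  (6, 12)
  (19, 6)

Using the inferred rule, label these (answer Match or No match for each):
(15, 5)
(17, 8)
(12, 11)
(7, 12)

No match, No match, Match, No match

'Match' ⟺ |first − second| ≤ 1.
(15, 5): No match (|15−5| = 10). (17, 8): No match (|17−8| = 9). (12, 11): Match (|12−11| = 1). (7, 12): No match (|7−12| = 5).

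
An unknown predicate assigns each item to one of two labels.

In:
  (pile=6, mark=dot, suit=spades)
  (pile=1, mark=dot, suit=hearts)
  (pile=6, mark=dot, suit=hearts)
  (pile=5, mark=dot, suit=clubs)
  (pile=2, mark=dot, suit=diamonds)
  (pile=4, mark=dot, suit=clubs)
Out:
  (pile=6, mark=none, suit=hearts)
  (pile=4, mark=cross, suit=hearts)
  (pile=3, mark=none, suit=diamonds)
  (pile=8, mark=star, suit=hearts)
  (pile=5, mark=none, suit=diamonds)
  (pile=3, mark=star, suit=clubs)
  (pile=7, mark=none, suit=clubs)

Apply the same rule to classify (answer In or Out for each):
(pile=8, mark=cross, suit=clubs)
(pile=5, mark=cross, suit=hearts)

Every 'In' example satisfies: mark is dot. None of the 'Out' examples do.

Out, Out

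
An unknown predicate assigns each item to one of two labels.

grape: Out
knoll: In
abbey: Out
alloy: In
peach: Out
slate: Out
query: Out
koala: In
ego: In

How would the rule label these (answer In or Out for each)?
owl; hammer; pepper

The classifier is using: contains 'o'.
owl — has 'o', hence In.
hammer — no 'o', hence Out.
pepper — no 'o', hence Out.

In, Out, Out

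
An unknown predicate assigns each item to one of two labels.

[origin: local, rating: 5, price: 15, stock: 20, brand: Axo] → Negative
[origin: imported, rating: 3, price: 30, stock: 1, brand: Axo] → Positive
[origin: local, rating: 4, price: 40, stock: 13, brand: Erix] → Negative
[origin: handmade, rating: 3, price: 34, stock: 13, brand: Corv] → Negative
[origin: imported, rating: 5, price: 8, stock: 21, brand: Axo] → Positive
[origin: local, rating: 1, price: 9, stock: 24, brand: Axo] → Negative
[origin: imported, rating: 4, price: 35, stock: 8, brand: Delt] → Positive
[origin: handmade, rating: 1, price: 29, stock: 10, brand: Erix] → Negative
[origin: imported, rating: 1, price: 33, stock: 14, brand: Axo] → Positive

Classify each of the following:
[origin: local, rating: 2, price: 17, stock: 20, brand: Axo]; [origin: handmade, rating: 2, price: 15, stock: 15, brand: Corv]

Negative, Negative

Looking at the examples, the only property every 'Positive' case has and every 'Negative' case lacks is: origin is imported.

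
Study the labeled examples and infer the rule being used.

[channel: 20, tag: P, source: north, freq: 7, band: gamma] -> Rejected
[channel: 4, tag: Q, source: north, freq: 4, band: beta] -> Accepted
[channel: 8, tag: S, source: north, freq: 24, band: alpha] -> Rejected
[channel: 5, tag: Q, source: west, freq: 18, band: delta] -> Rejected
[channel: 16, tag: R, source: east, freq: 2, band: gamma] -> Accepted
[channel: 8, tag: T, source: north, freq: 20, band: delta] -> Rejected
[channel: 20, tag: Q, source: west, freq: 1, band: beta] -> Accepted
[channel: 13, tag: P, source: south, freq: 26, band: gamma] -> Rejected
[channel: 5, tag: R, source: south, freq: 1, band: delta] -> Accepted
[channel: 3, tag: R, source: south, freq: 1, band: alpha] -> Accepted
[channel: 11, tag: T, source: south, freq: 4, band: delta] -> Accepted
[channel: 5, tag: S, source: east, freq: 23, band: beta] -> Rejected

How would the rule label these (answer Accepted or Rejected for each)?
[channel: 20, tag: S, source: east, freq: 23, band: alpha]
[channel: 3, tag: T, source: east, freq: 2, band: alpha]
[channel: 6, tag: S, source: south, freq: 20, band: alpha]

Every 'Accepted' example satisfies: freq ≤ 4. None of the 'Rejected' examples do.

Rejected, Accepted, Rejected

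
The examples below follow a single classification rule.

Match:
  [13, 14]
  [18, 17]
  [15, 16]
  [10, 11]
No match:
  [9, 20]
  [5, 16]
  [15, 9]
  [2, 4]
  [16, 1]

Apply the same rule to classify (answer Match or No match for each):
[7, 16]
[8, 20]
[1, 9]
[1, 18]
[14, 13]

No match, No match, No match, No match, Match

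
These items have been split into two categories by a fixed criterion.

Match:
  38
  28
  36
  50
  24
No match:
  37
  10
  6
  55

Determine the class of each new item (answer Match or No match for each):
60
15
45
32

Match, No match, No match, Match

One predicate separates the groups cleanly: even AND at least 24.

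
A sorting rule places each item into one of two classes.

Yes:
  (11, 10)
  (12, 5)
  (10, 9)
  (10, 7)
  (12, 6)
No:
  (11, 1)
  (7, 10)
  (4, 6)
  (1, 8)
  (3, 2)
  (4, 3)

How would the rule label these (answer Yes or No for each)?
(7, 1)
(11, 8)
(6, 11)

No, Yes, No

All 'Yes' examples share one property — first > second AND sum ≥ 17 — and every 'No' example lacks it.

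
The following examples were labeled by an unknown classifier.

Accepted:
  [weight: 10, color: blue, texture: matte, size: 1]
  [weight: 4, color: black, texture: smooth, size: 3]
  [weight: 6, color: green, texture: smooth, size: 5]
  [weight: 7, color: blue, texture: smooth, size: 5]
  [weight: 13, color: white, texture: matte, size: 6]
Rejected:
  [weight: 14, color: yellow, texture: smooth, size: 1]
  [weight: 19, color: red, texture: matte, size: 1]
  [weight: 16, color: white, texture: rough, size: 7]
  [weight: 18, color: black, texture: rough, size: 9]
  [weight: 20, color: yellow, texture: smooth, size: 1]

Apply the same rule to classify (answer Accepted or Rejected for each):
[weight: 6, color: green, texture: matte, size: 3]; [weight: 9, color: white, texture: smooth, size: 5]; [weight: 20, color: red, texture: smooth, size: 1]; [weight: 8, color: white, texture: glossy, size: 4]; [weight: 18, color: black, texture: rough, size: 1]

Accepted, Accepted, Rejected, Accepted, Rejected

The pattern is that an item is 'Accepted' exactly when: weight ≤ 13.
[weight: 6, color: green, texture: matte, size: 3] — weight = 6, hence Accepted. [weight: 9, color: white, texture: smooth, size: 5] — weight = 9, hence Accepted. [weight: 20, color: red, texture: smooth, size: 1] — weight = 20, hence Rejected. [weight: 8, color: white, texture: glossy, size: 4] — weight = 8, hence Accepted. [weight: 18, color: black, texture: rough, size: 1] — weight = 18, hence Rejected.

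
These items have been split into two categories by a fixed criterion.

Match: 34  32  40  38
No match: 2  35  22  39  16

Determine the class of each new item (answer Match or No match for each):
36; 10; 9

The rule appears to be: even AND at least 32.

Match, No match, No match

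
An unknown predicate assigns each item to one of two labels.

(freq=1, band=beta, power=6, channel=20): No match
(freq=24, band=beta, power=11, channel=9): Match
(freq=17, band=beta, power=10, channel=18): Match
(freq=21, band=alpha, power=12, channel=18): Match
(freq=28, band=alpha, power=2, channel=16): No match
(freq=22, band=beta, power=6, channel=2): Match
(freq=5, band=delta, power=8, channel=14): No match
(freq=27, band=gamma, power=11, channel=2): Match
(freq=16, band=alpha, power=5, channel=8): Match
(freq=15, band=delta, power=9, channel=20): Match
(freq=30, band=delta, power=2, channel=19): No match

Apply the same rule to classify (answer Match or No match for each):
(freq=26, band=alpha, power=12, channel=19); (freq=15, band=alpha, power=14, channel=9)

All 'Match' examples share one property — freq ≥ 15 AND freq ≤ 27 — and every 'No match' example lacks it.
(freq=26, band=alpha, power=12, channel=19) — freq = 26, hence Match.
(freq=15, band=alpha, power=14, channel=9) — freq = 15, hence Match.

Match, Match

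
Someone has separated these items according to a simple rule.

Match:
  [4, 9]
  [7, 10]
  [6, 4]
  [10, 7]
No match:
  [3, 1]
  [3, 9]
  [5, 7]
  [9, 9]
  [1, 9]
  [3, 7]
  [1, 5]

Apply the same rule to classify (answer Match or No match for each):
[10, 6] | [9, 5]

All 'Match' examples share one property — product is even — and every 'No match' example lacks it.
Match: [10, 6], since 10·6 = 60. No match: [9, 5], since 9·5 = 45.

Match, No match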